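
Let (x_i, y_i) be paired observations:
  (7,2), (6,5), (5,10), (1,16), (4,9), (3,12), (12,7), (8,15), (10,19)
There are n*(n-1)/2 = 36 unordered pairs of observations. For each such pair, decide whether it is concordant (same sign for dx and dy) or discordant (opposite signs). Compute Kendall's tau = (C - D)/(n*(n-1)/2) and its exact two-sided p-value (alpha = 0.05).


Step 1: Enumerate the 36 unordered pairs (i,j) with i<j and classify each by sign(x_j-x_i) * sign(y_j-y_i).
  (1,2):dx=-1,dy=+3->D; (1,3):dx=-2,dy=+8->D; (1,4):dx=-6,dy=+14->D; (1,5):dx=-3,dy=+7->D
  (1,6):dx=-4,dy=+10->D; (1,7):dx=+5,dy=+5->C; (1,8):dx=+1,dy=+13->C; (1,9):dx=+3,dy=+17->C
  (2,3):dx=-1,dy=+5->D; (2,4):dx=-5,dy=+11->D; (2,5):dx=-2,dy=+4->D; (2,6):dx=-3,dy=+7->D
  (2,7):dx=+6,dy=+2->C; (2,8):dx=+2,dy=+10->C; (2,9):dx=+4,dy=+14->C; (3,4):dx=-4,dy=+6->D
  (3,5):dx=-1,dy=-1->C; (3,6):dx=-2,dy=+2->D; (3,7):dx=+7,dy=-3->D; (3,8):dx=+3,dy=+5->C
  (3,9):dx=+5,dy=+9->C; (4,5):dx=+3,dy=-7->D; (4,6):dx=+2,dy=-4->D; (4,7):dx=+11,dy=-9->D
  (4,8):dx=+7,dy=-1->D; (4,9):dx=+9,dy=+3->C; (5,6):dx=-1,dy=+3->D; (5,7):dx=+8,dy=-2->D
  (5,8):dx=+4,dy=+6->C; (5,9):dx=+6,dy=+10->C; (6,7):dx=+9,dy=-5->D; (6,8):dx=+5,dy=+3->C
  (6,9):dx=+7,dy=+7->C; (7,8):dx=-4,dy=+8->D; (7,9):dx=-2,dy=+12->D; (8,9):dx=+2,dy=+4->C
Step 2: C = 15, D = 21, total pairs = 36.
Step 3: tau = (C - D)/(n(n-1)/2) = (15 - 21)/36 = -0.166667.
Step 4: Exact two-sided p-value (enumerate n! = 362880 permutations of y under H0): p = 0.612202.
Step 5: alpha = 0.05. fail to reject H0.

tau_b = -0.1667 (C=15, D=21), p = 0.612202, fail to reject H0.


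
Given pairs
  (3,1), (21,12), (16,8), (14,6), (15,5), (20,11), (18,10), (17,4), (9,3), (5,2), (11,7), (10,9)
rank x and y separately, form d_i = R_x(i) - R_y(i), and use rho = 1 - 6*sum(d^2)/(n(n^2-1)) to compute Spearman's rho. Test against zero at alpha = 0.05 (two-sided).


Step 1: Rank x and y separately (midranks; no ties here).
rank(x): 3->1, 21->12, 16->8, 14->6, 15->7, 20->11, 18->10, 17->9, 9->3, 5->2, 11->5, 10->4
rank(y): 1->1, 12->12, 8->8, 6->6, 5->5, 11->11, 10->10, 4->4, 3->3, 2->2, 7->7, 9->9
Step 2: d_i = R_x(i) - R_y(i); compute d_i^2.
  (1-1)^2=0, (12-12)^2=0, (8-8)^2=0, (6-6)^2=0, (7-5)^2=4, (11-11)^2=0, (10-10)^2=0, (9-4)^2=25, (3-3)^2=0, (2-2)^2=0, (5-7)^2=4, (4-9)^2=25
sum(d^2) = 58.
Step 3: rho = 1 - 6*58 / (12*(12^2 - 1)) = 1 - 348/1716 = 0.797203.
Step 4: Under H0, t = rho * sqrt((n-2)/(1-rho^2)) = 4.1758 ~ t(10).
Step 5: Two-sided p-value from the t-distribution with 10 df = 0.001900.
Step 6: alpha = 0.05. reject H0.

rho = 0.7972, p = 0.001900, reject H0 at alpha = 0.05.


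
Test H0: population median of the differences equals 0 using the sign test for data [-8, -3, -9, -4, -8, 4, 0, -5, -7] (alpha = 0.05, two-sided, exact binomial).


Step 1: Discard zero differences. Original n = 9; n_eff = number of nonzero differences = 8.
Nonzero differences (with sign): -8, -3, -9, -4, -8, +4, -5, -7
Step 2: Count signs: positive = 1, negative = 7.
Step 3: Under H0: P(positive) = 0.5, so the number of positives S ~ Bin(8, 0.5).
Step 4: Two-sided exact p-value = sum of Bin(8,0.5) probabilities at or below the observed probability = 0.070312.
Step 5: alpha = 0.05. fail to reject H0.

n_eff = 8, pos = 1, neg = 7, p = 0.070312, fail to reject H0.


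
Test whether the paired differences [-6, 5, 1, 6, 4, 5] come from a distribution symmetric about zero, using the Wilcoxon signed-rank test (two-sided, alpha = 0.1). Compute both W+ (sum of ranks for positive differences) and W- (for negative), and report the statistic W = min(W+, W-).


Step 1: Drop any zero differences (none here) and take |d_i|.
|d| = [6, 5, 1, 6, 4, 5]
Step 2: Midrank |d_i| (ties get averaged ranks).
ranks: |6|->5.5, |5|->3.5, |1|->1, |6|->5.5, |4|->2, |5|->3.5
Step 3: Attach original signs; sum ranks with positive sign and with negative sign.
W+ = 3.5 + 1 + 5.5 + 2 + 3.5 = 15.5
W- = 5.5 = 5.5
(Check: W+ + W- = 21 should equal n(n+1)/2 = 21.)
Step 4: Test statistic W = min(W+, W-) = 5.5.
Step 5: Ties in |d|, so use the tie-corrected normal approximation.
        E[W] = n(n+1)/4 = 6*7/4 = 10.5.
        Tie groups: |d|=5 (t=2), |d|=6 (t=2); sum(t^3 - t) = 12.
        Var[W] = n(n+1)(2n+1)/24 - sum(t^3-t)/48 = 546/24 - 12/48 = 22.5.
        z = (W - E[W]) / sqrt(Var[W]) = (5.5 - 10.5) / 4.7434 = -1.0541.
        Two-sided p = 2*Phi(z) = 0.291841.
Step 6: alpha = 0.1. fail to reject H0.

W+ = 15.5, W- = 5.5, W = min = 5.5, p = 0.291841, fail to reject H0.


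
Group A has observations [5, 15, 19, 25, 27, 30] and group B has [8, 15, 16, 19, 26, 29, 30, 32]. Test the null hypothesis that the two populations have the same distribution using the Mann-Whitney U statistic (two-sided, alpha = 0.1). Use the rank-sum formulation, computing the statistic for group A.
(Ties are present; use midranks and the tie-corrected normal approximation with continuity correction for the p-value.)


Step 1: Combine and sort all 14 observations; assign midranks.
sorted (value, group): (5,X), (8,Y), (15,X), (15,Y), (16,Y), (19,X), (19,Y), (25,X), (26,Y), (27,X), (29,Y), (30,X), (30,Y), (32,Y)
ranks: 5->1, 8->2, 15->3.5, 15->3.5, 16->5, 19->6.5, 19->6.5, 25->8, 26->9, 27->10, 29->11, 30->12.5, 30->12.5, 32->14
Step 2: Rank sum for X: R1 = 1 + 3.5 + 6.5 + 8 + 10 + 12.5 = 41.5.
Step 3: U_X = R1 - n1(n1+1)/2 = 41.5 - 6*7/2 = 41.5 - 21 = 20.5.
       U_Y = n1*n2 - U_X = 48 - 20.5 = 27.5.
Step 4: Ties are present, so use the tie-corrected normal approximation (with continuity correction) for the p-value.
Step 5: p-value = 0.697586; compare to alpha = 0.1. fail to reject H0.

U_X = 20.5, p = 0.697586, fail to reject H0 at alpha = 0.1.


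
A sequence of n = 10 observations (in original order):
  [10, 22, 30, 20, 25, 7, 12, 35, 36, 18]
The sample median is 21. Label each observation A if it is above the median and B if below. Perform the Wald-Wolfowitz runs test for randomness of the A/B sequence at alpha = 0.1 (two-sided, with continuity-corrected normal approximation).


Step 1: Compute median = 21; label A = above, B = below.
Labels in order: BAABABBAAB  (n_A = 5, n_B = 5)
Step 2: Count runs R = 7.
Step 3: Under H0 (random ordering), E[R] = 2*n_A*n_B/(n_A+n_B) + 1 = 2*5*5/10 + 1 = 6.0000.
        Var[R] = 2*n_A*n_B*(2*n_A*n_B - n_A - n_B) / ((n_A+n_B)^2 * (n_A+n_B-1)) = 2000/900 = 2.2222.
        SD[R] = 1.4907.
Step 4: Continuity-corrected z = (R - 0.5 - E[R]) / SD[R] = (7 - 0.5 - 6.0000) / 1.4907 = 0.3354.
Step 5: Two-sided p-value via normal approximation = 2*(1 - Phi(|z|)) = 0.737316.
Step 6: alpha = 0.1. fail to reject H0.

R = 7, z = 0.3354, p = 0.737316, fail to reject H0.


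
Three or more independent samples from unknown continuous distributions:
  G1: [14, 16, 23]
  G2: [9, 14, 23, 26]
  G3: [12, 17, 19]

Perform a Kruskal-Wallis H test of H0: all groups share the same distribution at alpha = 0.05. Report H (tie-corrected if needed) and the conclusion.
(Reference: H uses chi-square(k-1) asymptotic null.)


Step 1: Combine all N = 10 observations and assign midranks.
sorted (value, group, rank): (9,G2,1), (12,G3,2), (14,G1,3.5), (14,G2,3.5), (16,G1,5), (17,G3,6), (19,G3,7), (23,G1,8.5), (23,G2,8.5), (26,G2,10)
Step 2: Sum ranks within each group.
R_1 = 17 (n_1 = 3)
R_2 = 23 (n_2 = 4)
R_3 = 15 (n_3 = 3)
Step 3: H = 12/(N(N+1)) * sum(R_i^2/n_i) - 3(N+1)
     = 12/(10*11) * (17^2/3 + 23^2/4 + 15^2/3) - 3*11
     = 0.109091 * 303.583 - 33
     = 0.118182.
Step 4: Ties present; correction factor C = 1 - 12/(10^3 - 10) = 0.987879. Corrected H = 0.118182 / 0.987879 = 0.119632.
Step 5: Under H0, H ~ chi^2(2); p-value = 0.941938.
Step 6: alpha = 0.05. fail to reject H0.

H = 0.1196, df = 2, p = 0.941938, fail to reject H0.


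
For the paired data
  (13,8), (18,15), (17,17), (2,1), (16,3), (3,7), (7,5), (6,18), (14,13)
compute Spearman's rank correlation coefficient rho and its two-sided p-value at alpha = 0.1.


Step 1: Rank x and y separately (midranks; no ties here).
rank(x): 13->5, 18->9, 17->8, 2->1, 16->7, 3->2, 7->4, 6->3, 14->6
rank(y): 8->5, 15->7, 17->8, 1->1, 3->2, 7->4, 5->3, 18->9, 13->6
Step 2: d_i = R_x(i) - R_y(i); compute d_i^2.
  (5-5)^2=0, (9-7)^2=4, (8-8)^2=0, (1-1)^2=0, (7-2)^2=25, (2-4)^2=4, (4-3)^2=1, (3-9)^2=36, (6-6)^2=0
sum(d^2) = 70.
Step 3: rho = 1 - 6*70 / (9*(9^2 - 1)) = 1 - 420/720 = 0.416667.
Step 4: Under H0, t = rho * sqrt((n-2)/(1-rho^2)) = 1.2127 ~ t(7).
Step 5: Two-sided p-value from the t-distribution with 7 df = 0.264586.
Step 6: alpha = 0.1. fail to reject H0.

rho = 0.4167, p = 0.264586, fail to reject H0 at alpha = 0.1.


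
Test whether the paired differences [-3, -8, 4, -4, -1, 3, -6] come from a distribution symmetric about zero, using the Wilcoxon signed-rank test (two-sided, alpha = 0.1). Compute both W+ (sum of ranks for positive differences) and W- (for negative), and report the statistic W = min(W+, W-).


Step 1: Drop any zero differences (none here) and take |d_i|.
|d| = [3, 8, 4, 4, 1, 3, 6]
Step 2: Midrank |d_i| (ties get averaged ranks).
ranks: |3|->2.5, |8|->7, |4|->4.5, |4|->4.5, |1|->1, |3|->2.5, |6|->6
Step 3: Attach original signs; sum ranks with positive sign and with negative sign.
W+ = 4.5 + 2.5 = 7
W- = 2.5 + 7 + 4.5 + 1 + 6 = 21
(Check: W+ + W- = 28 should equal n(n+1)/2 = 28.)
Step 4: Test statistic W = min(W+, W-) = 7.
Step 5: Ties in |d|, so use the tie-corrected normal approximation.
        E[W] = n(n+1)/4 = 7*8/4 = 14.
        Tie groups: |d|=3 (t=2), |d|=4 (t=2); sum(t^3 - t) = 12.
        Var[W] = n(n+1)(2n+1)/24 - sum(t^3-t)/48 = 840/24 - 12/48 = 34.75.
        z = (W - E[W]) / sqrt(Var[W]) = (7 - 14) / 5.8949 = -1.1875.
        Two-sided p = 2*Phi(z) = 0.235044.
Step 6: alpha = 0.1. fail to reject H0.

W+ = 7, W- = 21, W = min = 7, p = 0.235044, fail to reject H0.


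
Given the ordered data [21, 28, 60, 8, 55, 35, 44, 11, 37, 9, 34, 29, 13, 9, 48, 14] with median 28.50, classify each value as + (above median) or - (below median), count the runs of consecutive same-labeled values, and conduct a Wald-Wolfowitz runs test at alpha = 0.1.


Step 1: Compute median = 28.50; label A = above, B = below.
Labels in order: BBABAAABABAABBAB  (n_A = 8, n_B = 8)
Step 2: Count runs R = 11.
Step 3: Under H0 (random ordering), E[R] = 2*n_A*n_B/(n_A+n_B) + 1 = 2*8*8/16 + 1 = 9.0000.
        Var[R] = 2*n_A*n_B*(2*n_A*n_B - n_A - n_B) / ((n_A+n_B)^2 * (n_A+n_B-1)) = 14336/3840 = 3.7333.
        SD[R] = 1.9322.
Step 4: Continuity-corrected z = (R - 0.5 - E[R]) / SD[R] = (11 - 0.5 - 9.0000) / 1.9322 = 0.7763.
Step 5: Two-sided p-value via normal approximation = 2*(1 - Phi(|z|)) = 0.437558.
Step 6: alpha = 0.1. fail to reject H0.

R = 11, z = 0.7763, p = 0.437558, fail to reject H0.


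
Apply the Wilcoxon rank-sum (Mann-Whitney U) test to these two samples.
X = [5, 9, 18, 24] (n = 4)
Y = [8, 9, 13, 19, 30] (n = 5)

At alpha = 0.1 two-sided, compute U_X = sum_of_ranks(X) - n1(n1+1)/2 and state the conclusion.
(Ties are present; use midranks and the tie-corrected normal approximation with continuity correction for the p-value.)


Step 1: Combine and sort all 9 observations; assign midranks.
sorted (value, group): (5,X), (8,Y), (9,X), (9,Y), (13,Y), (18,X), (19,Y), (24,X), (30,Y)
ranks: 5->1, 8->2, 9->3.5, 9->3.5, 13->5, 18->6, 19->7, 24->8, 30->9
Step 2: Rank sum for X: R1 = 1 + 3.5 + 6 + 8 = 18.5.
Step 3: U_X = R1 - n1(n1+1)/2 = 18.5 - 4*5/2 = 18.5 - 10 = 8.5.
       U_Y = n1*n2 - U_X = 20 - 8.5 = 11.5.
Step 4: Ties are present, so use the tie-corrected normal approximation (with continuity correction) for the p-value.
Step 5: p-value = 0.805701; compare to alpha = 0.1. fail to reject H0.

U_X = 8.5, p = 0.805701, fail to reject H0 at alpha = 0.1.


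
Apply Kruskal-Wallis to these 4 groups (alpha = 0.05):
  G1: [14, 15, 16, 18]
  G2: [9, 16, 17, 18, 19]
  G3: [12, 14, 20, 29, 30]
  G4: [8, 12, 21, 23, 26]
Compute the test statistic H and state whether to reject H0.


Step 1: Combine all N = 19 observations and assign midranks.
sorted (value, group, rank): (8,G4,1), (9,G2,2), (12,G3,3.5), (12,G4,3.5), (14,G1,5.5), (14,G3,5.5), (15,G1,7), (16,G1,8.5), (16,G2,8.5), (17,G2,10), (18,G1,11.5), (18,G2,11.5), (19,G2,13), (20,G3,14), (21,G4,15), (23,G4,16), (26,G4,17), (29,G3,18), (30,G3,19)
Step 2: Sum ranks within each group.
R_1 = 32.5 (n_1 = 4)
R_2 = 45 (n_2 = 5)
R_3 = 60 (n_3 = 5)
R_4 = 52.5 (n_4 = 5)
Step 3: H = 12/(N(N+1)) * sum(R_i^2/n_i) - 3(N+1)
     = 12/(19*20) * (32.5^2/4 + 45^2/5 + 60^2/5 + 52.5^2/5) - 3*20
     = 0.031579 * 1940.31 - 60
     = 1.273026.
Step 4: Ties present; correction factor C = 1 - 24/(19^3 - 19) = 0.996491. Corrected H = 1.273026 / 0.996491 = 1.277509.
Step 5: Under H0, H ~ chi^2(3); p-value = 0.734481.
Step 6: alpha = 0.05. fail to reject H0.

H = 1.2775, df = 3, p = 0.734481, fail to reject H0.


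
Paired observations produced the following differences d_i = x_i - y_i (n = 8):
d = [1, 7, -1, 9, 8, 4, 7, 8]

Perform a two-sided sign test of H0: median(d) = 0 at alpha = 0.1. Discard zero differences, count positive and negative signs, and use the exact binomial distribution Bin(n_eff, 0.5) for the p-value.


Step 1: Discard zero differences. Original n = 8; n_eff = number of nonzero differences = 8.
Nonzero differences (with sign): +1, +7, -1, +9, +8, +4, +7, +8
Step 2: Count signs: positive = 7, negative = 1.
Step 3: Under H0: P(positive) = 0.5, so the number of positives S ~ Bin(8, 0.5).
Step 4: Two-sided exact p-value = sum of Bin(8,0.5) probabilities at or below the observed probability = 0.070312.
Step 5: alpha = 0.1. reject H0.

n_eff = 8, pos = 7, neg = 1, p = 0.070312, reject H0.


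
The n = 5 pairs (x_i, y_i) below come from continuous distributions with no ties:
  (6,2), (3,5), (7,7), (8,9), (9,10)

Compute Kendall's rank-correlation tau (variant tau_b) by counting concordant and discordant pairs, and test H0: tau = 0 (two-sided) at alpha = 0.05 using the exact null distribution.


Step 1: Enumerate the 10 unordered pairs (i,j) with i<j and classify each by sign(x_j-x_i) * sign(y_j-y_i).
  (1,2):dx=-3,dy=+3->D; (1,3):dx=+1,dy=+5->C; (1,4):dx=+2,dy=+7->C; (1,5):dx=+3,dy=+8->C
  (2,3):dx=+4,dy=+2->C; (2,4):dx=+5,dy=+4->C; (2,5):dx=+6,dy=+5->C; (3,4):dx=+1,dy=+2->C
  (3,5):dx=+2,dy=+3->C; (4,5):dx=+1,dy=+1->C
Step 2: C = 9, D = 1, total pairs = 10.
Step 3: tau = (C - D)/(n(n-1)/2) = (9 - 1)/10 = 0.800000.
Step 4: Exact two-sided p-value (enumerate n! = 120 permutations of y under H0): p = 0.083333.
Step 5: alpha = 0.05. fail to reject H0.

tau_b = 0.8000 (C=9, D=1), p = 0.083333, fail to reject H0.


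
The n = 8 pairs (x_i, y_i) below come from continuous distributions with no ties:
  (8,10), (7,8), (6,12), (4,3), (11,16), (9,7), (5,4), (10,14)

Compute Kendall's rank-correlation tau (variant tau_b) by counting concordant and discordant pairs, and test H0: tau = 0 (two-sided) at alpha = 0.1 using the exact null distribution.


Step 1: Enumerate the 28 unordered pairs (i,j) with i<j and classify each by sign(x_j-x_i) * sign(y_j-y_i).
  (1,2):dx=-1,dy=-2->C; (1,3):dx=-2,dy=+2->D; (1,4):dx=-4,dy=-7->C; (1,5):dx=+3,dy=+6->C
  (1,6):dx=+1,dy=-3->D; (1,7):dx=-3,dy=-6->C; (1,8):dx=+2,dy=+4->C; (2,3):dx=-1,dy=+4->D
  (2,4):dx=-3,dy=-5->C; (2,5):dx=+4,dy=+8->C; (2,6):dx=+2,dy=-1->D; (2,7):dx=-2,dy=-4->C
  (2,8):dx=+3,dy=+6->C; (3,4):dx=-2,dy=-9->C; (3,5):dx=+5,dy=+4->C; (3,6):dx=+3,dy=-5->D
  (3,7):dx=-1,dy=-8->C; (3,8):dx=+4,dy=+2->C; (4,5):dx=+7,dy=+13->C; (4,6):dx=+5,dy=+4->C
  (4,7):dx=+1,dy=+1->C; (4,8):dx=+6,dy=+11->C; (5,6):dx=-2,dy=-9->C; (5,7):dx=-6,dy=-12->C
  (5,8):dx=-1,dy=-2->C; (6,7):dx=-4,dy=-3->C; (6,8):dx=+1,dy=+7->C; (7,8):dx=+5,dy=+10->C
Step 2: C = 23, D = 5, total pairs = 28.
Step 3: tau = (C - D)/(n(n-1)/2) = (23 - 5)/28 = 0.642857.
Step 4: Exact two-sided p-value (enumerate n! = 40320 permutations of y under H0): p = 0.031151.
Step 5: alpha = 0.1. reject H0.

tau_b = 0.6429 (C=23, D=5), p = 0.031151, reject H0.


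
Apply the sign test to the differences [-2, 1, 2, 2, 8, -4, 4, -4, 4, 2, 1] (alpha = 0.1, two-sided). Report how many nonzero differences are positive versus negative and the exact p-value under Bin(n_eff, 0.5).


Step 1: Discard zero differences. Original n = 11; n_eff = number of nonzero differences = 11.
Nonzero differences (with sign): -2, +1, +2, +2, +8, -4, +4, -4, +4, +2, +1
Step 2: Count signs: positive = 8, negative = 3.
Step 3: Under H0: P(positive) = 0.5, so the number of positives S ~ Bin(11, 0.5).
Step 4: Two-sided exact p-value = sum of Bin(11,0.5) probabilities at or below the observed probability = 0.226562.
Step 5: alpha = 0.1. fail to reject H0.

n_eff = 11, pos = 8, neg = 3, p = 0.226562, fail to reject H0.


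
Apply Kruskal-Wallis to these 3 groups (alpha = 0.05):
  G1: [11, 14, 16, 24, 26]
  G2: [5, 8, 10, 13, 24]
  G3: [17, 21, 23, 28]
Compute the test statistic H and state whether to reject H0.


Step 1: Combine all N = 14 observations and assign midranks.
sorted (value, group, rank): (5,G2,1), (8,G2,2), (10,G2,3), (11,G1,4), (13,G2,5), (14,G1,6), (16,G1,7), (17,G3,8), (21,G3,9), (23,G3,10), (24,G1,11.5), (24,G2,11.5), (26,G1,13), (28,G3,14)
Step 2: Sum ranks within each group.
R_1 = 41.5 (n_1 = 5)
R_2 = 22.5 (n_2 = 5)
R_3 = 41 (n_3 = 4)
Step 3: H = 12/(N(N+1)) * sum(R_i^2/n_i) - 3(N+1)
     = 12/(14*15) * (41.5^2/5 + 22.5^2/5 + 41^2/4) - 3*15
     = 0.057143 * 865.95 - 45
     = 4.482857.
Step 4: Ties present; correction factor C = 1 - 6/(14^3 - 14) = 0.997802. Corrected H = 4.482857 / 0.997802 = 4.492731.
Step 5: Under H0, H ~ chi^2(2); p-value = 0.105783.
Step 6: alpha = 0.05. fail to reject H0.

H = 4.4927, df = 2, p = 0.105783, fail to reject H0.


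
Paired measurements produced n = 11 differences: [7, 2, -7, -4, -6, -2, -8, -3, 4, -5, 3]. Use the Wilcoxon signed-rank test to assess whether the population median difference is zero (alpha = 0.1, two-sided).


Step 1: Drop any zero differences (none here) and take |d_i|.
|d| = [7, 2, 7, 4, 6, 2, 8, 3, 4, 5, 3]
Step 2: Midrank |d_i| (ties get averaged ranks).
ranks: |7|->9.5, |2|->1.5, |7|->9.5, |4|->5.5, |6|->8, |2|->1.5, |8|->11, |3|->3.5, |4|->5.5, |5|->7, |3|->3.5
Step 3: Attach original signs; sum ranks with positive sign and with negative sign.
W+ = 9.5 + 1.5 + 5.5 + 3.5 = 20
W- = 9.5 + 5.5 + 8 + 1.5 + 11 + 3.5 + 7 = 46
(Check: W+ + W- = 66 should equal n(n+1)/2 = 66.)
Step 4: Test statistic W = min(W+, W-) = 20.
Step 5: Ties in |d|, so use the tie-corrected normal approximation.
        E[W] = n(n+1)/4 = 11*12/4 = 33.
        Tie groups: |d|=2 (t=2), |d|=3 (t=2), |d|=4 (t=2), |d|=7 (t=2); sum(t^3 - t) = 24.
        Var[W] = n(n+1)(2n+1)/24 - sum(t^3-t)/48 = 3036/24 - 24/48 = 126.
        z = (W - E[W]) / sqrt(Var[W]) = (20 - 33) / 11.2250 = -1.1581.
        Two-sided p = 2*Phi(z) = 0.246810.
Step 6: alpha = 0.1. fail to reject H0.

W+ = 20, W- = 46, W = min = 20, p = 0.246810, fail to reject H0.


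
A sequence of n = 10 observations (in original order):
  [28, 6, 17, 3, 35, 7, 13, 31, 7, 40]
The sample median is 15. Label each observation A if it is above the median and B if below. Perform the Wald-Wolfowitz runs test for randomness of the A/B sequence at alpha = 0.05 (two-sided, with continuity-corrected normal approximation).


Step 1: Compute median = 15; label A = above, B = below.
Labels in order: ABABABBABA  (n_A = 5, n_B = 5)
Step 2: Count runs R = 9.
Step 3: Under H0 (random ordering), E[R] = 2*n_A*n_B/(n_A+n_B) + 1 = 2*5*5/10 + 1 = 6.0000.
        Var[R] = 2*n_A*n_B*(2*n_A*n_B - n_A - n_B) / ((n_A+n_B)^2 * (n_A+n_B-1)) = 2000/900 = 2.2222.
        SD[R] = 1.4907.
Step 4: Continuity-corrected z = (R - 0.5 - E[R]) / SD[R] = (9 - 0.5 - 6.0000) / 1.4907 = 1.6771.
Step 5: Two-sided p-value via normal approximation = 2*(1 - Phi(|z|)) = 0.093533.
Step 6: alpha = 0.05. fail to reject H0.

R = 9, z = 1.6771, p = 0.093533, fail to reject H0.


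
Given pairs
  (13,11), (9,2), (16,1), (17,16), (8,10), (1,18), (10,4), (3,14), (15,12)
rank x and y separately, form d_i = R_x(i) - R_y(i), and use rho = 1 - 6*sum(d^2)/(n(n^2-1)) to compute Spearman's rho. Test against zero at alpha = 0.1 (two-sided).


Step 1: Rank x and y separately (midranks; no ties here).
rank(x): 13->6, 9->4, 16->8, 17->9, 8->3, 1->1, 10->5, 3->2, 15->7
rank(y): 11->5, 2->2, 1->1, 16->8, 10->4, 18->9, 4->3, 14->7, 12->6
Step 2: d_i = R_x(i) - R_y(i); compute d_i^2.
  (6-5)^2=1, (4-2)^2=4, (8-1)^2=49, (9-8)^2=1, (3-4)^2=1, (1-9)^2=64, (5-3)^2=4, (2-7)^2=25, (7-6)^2=1
sum(d^2) = 150.
Step 3: rho = 1 - 6*150 / (9*(9^2 - 1)) = 1 - 900/720 = -0.250000.
Step 4: Under H0, t = rho * sqrt((n-2)/(1-rho^2)) = -0.6831 ~ t(7).
Step 5: Two-sided p-value from the t-distribution with 7 df = 0.516490.
Step 6: alpha = 0.1. fail to reject H0.

rho = -0.2500, p = 0.516490, fail to reject H0 at alpha = 0.1.


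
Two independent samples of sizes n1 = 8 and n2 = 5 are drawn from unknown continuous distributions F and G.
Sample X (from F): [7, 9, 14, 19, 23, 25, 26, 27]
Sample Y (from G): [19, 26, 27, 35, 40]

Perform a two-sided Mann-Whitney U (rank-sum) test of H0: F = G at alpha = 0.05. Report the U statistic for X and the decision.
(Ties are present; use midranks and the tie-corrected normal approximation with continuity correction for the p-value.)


Step 1: Combine and sort all 13 observations; assign midranks.
sorted (value, group): (7,X), (9,X), (14,X), (19,X), (19,Y), (23,X), (25,X), (26,X), (26,Y), (27,X), (27,Y), (35,Y), (40,Y)
ranks: 7->1, 9->2, 14->3, 19->4.5, 19->4.5, 23->6, 25->7, 26->8.5, 26->8.5, 27->10.5, 27->10.5, 35->12, 40->13
Step 2: Rank sum for X: R1 = 1 + 2 + 3 + 4.5 + 6 + 7 + 8.5 + 10.5 = 42.5.
Step 3: U_X = R1 - n1(n1+1)/2 = 42.5 - 8*9/2 = 42.5 - 36 = 6.5.
       U_Y = n1*n2 - U_X = 40 - 6.5 = 33.5.
Step 4: Ties are present, so use the tie-corrected normal approximation (with continuity correction) for the p-value.
Step 5: p-value = 0.056018; compare to alpha = 0.05. fail to reject H0.

U_X = 6.5, p = 0.056018, fail to reject H0 at alpha = 0.05.


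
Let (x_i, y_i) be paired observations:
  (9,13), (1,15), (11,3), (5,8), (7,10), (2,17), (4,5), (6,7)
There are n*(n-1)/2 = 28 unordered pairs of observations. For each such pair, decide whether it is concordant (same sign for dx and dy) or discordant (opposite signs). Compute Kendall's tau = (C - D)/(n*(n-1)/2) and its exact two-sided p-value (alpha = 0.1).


Step 1: Enumerate the 28 unordered pairs (i,j) with i<j and classify each by sign(x_j-x_i) * sign(y_j-y_i).
  (1,2):dx=-8,dy=+2->D; (1,3):dx=+2,dy=-10->D; (1,4):dx=-4,dy=-5->C; (1,5):dx=-2,dy=-3->C
  (1,6):dx=-7,dy=+4->D; (1,7):dx=-5,dy=-8->C; (1,8):dx=-3,dy=-6->C; (2,3):dx=+10,dy=-12->D
  (2,4):dx=+4,dy=-7->D; (2,5):dx=+6,dy=-5->D; (2,6):dx=+1,dy=+2->C; (2,7):dx=+3,dy=-10->D
  (2,8):dx=+5,dy=-8->D; (3,4):dx=-6,dy=+5->D; (3,5):dx=-4,dy=+7->D; (3,6):dx=-9,dy=+14->D
  (3,7):dx=-7,dy=+2->D; (3,8):dx=-5,dy=+4->D; (4,5):dx=+2,dy=+2->C; (4,6):dx=-3,dy=+9->D
  (4,7):dx=-1,dy=-3->C; (4,8):dx=+1,dy=-1->D; (5,6):dx=-5,dy=+7->D; (5,7):dx=-3,dy=-5->C
  (5,8):dx=-1,dy=-3->C; (6,7):dx=+2,dy=-12->D; (6,8):dx=+4,dy=-10->D; (7,8):dx=+2,dy=+2->C
Step 2: C = 10, D = 18, total pairs = 28.
Step 3: tau = (C - D)/(n(n-1)/2) = (10 - 18)/28 = -0.285714.
Step 4: Exact two-sided p-value (enumerate n! = 40320 permutations of y under H0): p = 0.398760.
Step 5: alpha = 0.1. fail to reject H0.

tau_b = -0.2857 (C=10, D=18), p = 0.398760, fail to reject H0.


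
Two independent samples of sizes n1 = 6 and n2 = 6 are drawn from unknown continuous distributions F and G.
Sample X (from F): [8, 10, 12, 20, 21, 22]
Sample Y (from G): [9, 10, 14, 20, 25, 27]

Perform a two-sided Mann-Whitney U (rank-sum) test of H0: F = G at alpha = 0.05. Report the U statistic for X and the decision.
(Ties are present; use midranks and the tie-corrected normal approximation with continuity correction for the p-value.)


Step 1: Combine and sort all 12 observations; assign midranks.
sorted (value, group): (8,X), (9,Y), (10,X), (10,Y), (12,X), (14,Y), (20,X), (20,Y), (21,X), (22,X), (25,Y), (27,Y)
ranks: 8->1, 9->2, 10->3.5, 10->3.5, 12->5, 14->6, 20->7.5, 20->7.5, 21->9, 22->10, 25->11, 27->12
Step 2: Rank sum for X: R1 = 1 + 3.5 + 5 + 7.5 + 9 + 10 = 36.
Step 3: U_X = R1 - n1(n1+1)/2 = 36 - 6*7/2 = 36 - 21 = 15.
       U_Y = n1*n2 - U_X = 36 - 15 = 21.
Step 4: Ties are present, so use the tie-corrected normal approximation (with continuity correction) for the p-value.
Step 5: p-value = 0.687885; compare to alpha = 0.05. fail to reject H0.

U_X = 15, p = 0.687885, fail to reject H0 at alpha = 0.05.


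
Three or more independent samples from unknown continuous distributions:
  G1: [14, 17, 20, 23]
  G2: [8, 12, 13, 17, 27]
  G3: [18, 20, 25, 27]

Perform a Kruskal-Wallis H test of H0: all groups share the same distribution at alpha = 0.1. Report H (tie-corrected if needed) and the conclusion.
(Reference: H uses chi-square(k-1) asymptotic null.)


Step 1: Combine all N = 13 observations and assign midranks.
sorted (value, group, rank): (8,G2,1), (12,G2,2), (13,G2,3), (14,G1,4), (17,G1,5.5), (17,G2,5.5), (18,G3,7), (20,G1,8.5), (20,G3,8.5), (23,G1,10), (25,G3,11), (27,G2,12.5), (27,G3,12.5)
Step 2: Sum ranks within each group.
R_1 = 28 (n_1 = 4)
R_2 = 24 (n_2 = 5)
R_3 = 39 (n_3 = 4)
Step 3: H = 12/(N(N+1)) * sum(R_i^2/n_i) - 3(N+1)
     = 12/(13*14) * (28^2/4 + 24^2/5 + 39^2/4) - 3*14
     = 0.065934 * 691.45 - 42
     = 3.590110.
Step 4: Ties present; correction factor C = 1 - 18/(13^3 - 13) = 0.991758. Corrected H = 3.590110 / 0.991758 = 3.619945.
Step 5: Under H0, H ~ chi^2(2); p-value = 0.163659.
Step 6: alpha = 0.1. fail to reject H0.

H = 3.6199, df = 2, p = 0.163659, fail to reject H0.


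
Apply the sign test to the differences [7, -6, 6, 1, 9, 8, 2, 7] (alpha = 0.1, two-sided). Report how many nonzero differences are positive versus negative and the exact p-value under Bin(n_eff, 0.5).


Step 1: Discard zero differences. Original n = 8; n_eff = number of nonzero differences = 8.
Nonzero differences (with sign): +7, -6, +6, +1, +9, +8, +2, +7
Step 2: Count signs: positive = 7, negative = 1.
Step 3: Under H0: P(positive) = 0.5, so the number of positives S ~ Bin(8, 0.5).
Step 4: Two-sided exact p-value = sum of Bin(8,0.5) probabilities at or below the observed probability = 0.070312.
Step 5: alpha = 0.1. reject H0.

n_eff = 8, pos = 7, neg = 1, p = 0.070312, reject H0.


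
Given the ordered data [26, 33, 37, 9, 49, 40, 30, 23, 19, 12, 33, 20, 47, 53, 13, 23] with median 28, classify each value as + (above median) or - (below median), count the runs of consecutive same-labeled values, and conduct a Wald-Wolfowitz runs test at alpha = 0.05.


Step 1: Compute median = 28; label A = above, B = below.
Labels in order: BAABAAABBBABAABB  (n_A = 8, n_B = 8)
Step 2: Count runs R = 9.
Step 3: Under H0 (random ordering), E[R] = 2*n_A*n_B/(n_A+n_B) + 1 = 2*8*8/16 + 1 = 9.0000.
        Var[R] = 2*n_A*n_B*(2*n_A*n_B - n_A - n_B) / ((n_A+n_B)^2 * (n_A+n_B-1)) = 14336/3840 = 3.7333.
        SD[R] = 1.9322.
Step 4: R = E[R], so z = 0 with no continuity correction.
Step 5: Two-sided p-value via normal approximation = 2*(1 - Phi(|z|)) = 1.000000.
Step 6: alpha = 0.05. fail to reject H0.

R = 9, z = 0.0000, p = 1.000000, fail to reject H0.


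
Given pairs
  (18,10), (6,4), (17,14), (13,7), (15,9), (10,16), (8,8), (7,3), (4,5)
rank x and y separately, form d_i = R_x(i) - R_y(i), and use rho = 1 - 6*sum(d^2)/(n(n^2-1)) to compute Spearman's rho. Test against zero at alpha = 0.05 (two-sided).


Step 1: Rank x and y separately (midranks; no ties here).
rank(x): 18->9, 6->2, 17->8, 13->6, 15->7, 10->5, 8->4, 7->3, 4->1
rank(y): 10->7, 4->2, 14->8, 7->4, 9->6, 16->9, 8->5, 3->1, 5->3
Step 2: d_i = R_x(i) - R_y(i); compute d_i^2.
  (9-7)^2=4, (2-2)^2=0, (8-8)^2=0, (6-4)^2=4, (7-6)^2=1, (5-9)^2=16, (4-5)^2=1, (3-1)^2=4, (1-3)^2=4
sum(d^2) = 34.
Step 3: rho = 1 - 6*34 / (9*(9^2 - 1)) = 1 - 204/720 = 0.716667.
Step 4: Under H0, t = rho * sqrt((n-2)/(1-rho^2)) = 2.7188 ~ t(7).
Step 5: Two-sided p-value from the t-distribution with 7 df = 0.029818.
Step 6: alpha = 0.05. reject H0.

rho = 0.7167, p = 0.029818, reject H0 at alpha = 0.05.


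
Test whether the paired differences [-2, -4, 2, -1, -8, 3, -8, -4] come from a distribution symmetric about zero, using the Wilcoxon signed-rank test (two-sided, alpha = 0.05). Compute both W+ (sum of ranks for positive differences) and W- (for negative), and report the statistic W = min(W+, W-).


Step 1: Drop any zero differences (none here) and take |d_i|.
|d| = [2, 4, 2, 1, 8, 3, 8, 4]
Step 2: Midrank |d_i| (ties get averaged ranks).
ranks: |2|->2.5, |4|->5.5, |2|->2.5, |1|->1, |8|->7.5, |3|->4, |8|->7.5, |4|->5.5
Step 3: Attach original signs; sum ranks with positive sign and with negative sign.
W+ = 2.5 + 4 = 6.5
W- = 2.5 + 5.5 + 1 + 7.5 + 7.5 + 5.5 = 29.5
(Check: W+ + W- = 36 should equal n(n+1)/2 = 36.)
Step 4: Test statistic W = min(W+, W-) = 6.5.
Step 5: Ties in |d|, so use the tie-corrected normal approximation.
        E[W] = n(n+1)/4 = 8*9/4 = 18.
        Tie groups: |d|=2 (t=2), |d|=4 (t=2), |d|=8 (t=2); sum(t^3 - t) = 18.
        Var[W] = n(n+1)(2n+1)/24 - sum(t^3-t)/48 = 1224/24 - 18/48 = 50.625.
        z = (W - E[W]) / sqrt(Var[W]) = (6.5 - 18) / 7.1151 = -1.6163.
        Two-sided p = 2*Phi(z) = 0.106035.
Step 6: alpha = 0.05. fail to reject H0.

W+ = 6.5, W- = 29.5, W = min = 6.5, p = 0.106035, fail to reject H0.


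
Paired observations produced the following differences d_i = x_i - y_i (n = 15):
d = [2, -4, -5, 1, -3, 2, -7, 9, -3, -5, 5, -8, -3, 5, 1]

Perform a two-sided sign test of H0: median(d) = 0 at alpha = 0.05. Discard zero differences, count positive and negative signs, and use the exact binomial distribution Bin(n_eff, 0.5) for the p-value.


Step 1: Discard zero differences. Original n = 15; n_eff = number of nonzero differences = 15.
Nonzero differences (with sign): +2, -4, -5, +1, -3, +2, -7, +9, -3, -5, +5, -8, -3, +5, +1
Step 2: Count signs: positive = 7, negative = 8.
Step 3: Under H0: P(positive) = 0.5, so the number of positives S ~ Bin(15, 0.5).
Step 4: Two-sided exact p-value = sum of Bin(15,0.5) probabilities at or below the observed probability = 1.000000.
Step 5: alpha = 0.05. fail to reject H0.

n_eff = 15, pos = 7, neg = 8, p = 1.000000, fail to reject H0.


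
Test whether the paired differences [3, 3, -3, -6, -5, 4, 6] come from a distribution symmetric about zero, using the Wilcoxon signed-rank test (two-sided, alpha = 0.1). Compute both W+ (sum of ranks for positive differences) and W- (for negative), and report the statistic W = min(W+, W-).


Step 1: Drop any zero differences (none here) and take |d_i|.
|d| = [3, 3, 3, 6, 5, 4, 6]
Step 2: Midrank |d_i| (ties get averaged ranks).
ranks: |3|->2, |3|->2, |3|->2, |6|->6.5, |5|->5, |4|->4, |6|->6.5
Step 3: Attach original signs; sum ranks with positive sign and with negative sign.
W+ = 2 + 2 + 4 + 6.5 = 14.5
W- = 2 + 6.5 + 5 = 13.5
(Check: W+ + W- = 28 should equal n(n+1)/2 = 28.)
Step 4: Test statistic W = min(W+, W-) = 13.5.
Step 5: Ties in |d|, so use the tie-corrected normal approximation.
        E[W] = n(n+1)/4 = 7*8/4 = 14.
        Tie groups: |d|=3 (t=3), |d|=6 (t=2); sum(t^3 - t) = 30.
        Var[W] = n(n+1)(2n+1)/24 - sum(t^3-t)/48 = 840/24 - 30/48 = 34.375.
        z = (W - E[W]) / sqrt(Var[W]) = (13.5 - 14) / 5.8630 = -0.0853.
        Two-sided p = 2*Phi(z) = 0.932039.
Step 6: alpha = 0.1. fail to reject H0.

W+ = 14.5, W- = 13.5, W = min = 13.5, p = 0.932039, fail to reject H0.


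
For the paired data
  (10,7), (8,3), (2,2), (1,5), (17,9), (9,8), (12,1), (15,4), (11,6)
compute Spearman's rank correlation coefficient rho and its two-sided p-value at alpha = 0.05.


Step 1: Rank x and y separately (midranks; no ties here).
rank(x): 10->5, 8->3, 2->2, 1->1, 17->9, 9->4, 12->7, 15->8, 11->6
rank(y): 7->7, 3->3, 2->2, 5->5, 9->9, 8->8, 1->1, 4->4, 6->6
Step 2: d_i = R_x(i) - R_y(i); compute d_i^2.
  (5-7)^2=4, (3-3)^2=0, (2-2)^2=0, (1-5)^2=16, (9-9)^2=0, (4-8)^2=16, (7-1)^2=36, (8-4)^2=16, (6-6)^2=0
sum(d^2) = 88.
Step 3: rho = 1 - 6*88 / (9*(9^2 - 1)) = 1 - 528/720 = 0.266667.
Step 4: Under H0, t = rho * sqrt((n-2)/(1-rho^2)) = 0.7320 ~ t(7).
Step 5: Two-sided p-value from the t-distribution with 7 df = 0.487922.
Step 6: alpha = 0.05. fail to reject H0.

rho = 0.2667, p = 0.487922, fail to reject H0 at alpha = 0.05.


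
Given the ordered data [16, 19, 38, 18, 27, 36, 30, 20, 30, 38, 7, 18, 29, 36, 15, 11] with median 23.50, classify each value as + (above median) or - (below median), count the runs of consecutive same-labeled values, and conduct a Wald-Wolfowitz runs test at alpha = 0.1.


Step 1: Compute median = 23.50; label A = above, B = below.
Labels in order: BBABAAABAABBAABB  (n_A = 8, n_B = 8)
Step 2: Count runs R = 9.
Step 3: Under H0 (random ordering), E[R] = 2*n_A*n_B/(n_A+n_B) + 1 = 2*8*8/16 + 1 = 9.0000.
        Var[R] = 2*n_A*n_B*(2*n_A*n_B - n_A - n_B) / ((n_A+n_B)^2 * (n_A+n_B-1)) = 14336/3840 = 3.7333.
        SD[R] = 1.9322.
Step 4: R = E[R], so z = 0 with no continuity correction.
Step 5: Two-sided p-value via normal approximation = 2*(1 - Phi(|z|)) = 1.000000.
Step 6: alpha = 0.1. fail to reject H0.

R = 9, z = 0.0000, p = 1.000000, fail to reject H0.


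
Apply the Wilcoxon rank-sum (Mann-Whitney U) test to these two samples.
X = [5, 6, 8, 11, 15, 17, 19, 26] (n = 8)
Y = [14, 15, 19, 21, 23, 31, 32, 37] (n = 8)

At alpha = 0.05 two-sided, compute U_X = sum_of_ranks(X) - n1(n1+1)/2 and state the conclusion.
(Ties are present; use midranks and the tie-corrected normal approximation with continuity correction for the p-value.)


Step 1: Combine and sort all 16 observations; assign midranks.
sorted (value, group): (5,X), (6,X), (8,X), (11,X), (14,Y), (15,X), (15,Y), (17,X), (19,X), (19,Y), (21,Y), (23,Y), (26,X), (31,Y), (32,Y), (37,Y)
ranks: 5->1, 6->2, 8->3, 11->4, 14->5, 15->6.5, 15->6.5, 17->8, 19->9.5, 19->9.5, 21->11, 23->12, 26->13, 31->14, 32->15, 37->16
Step 2: Rank sum for X: R1 = 1 + 2 + 3 + 4 + 6.5 + 8 + 9.5 + 13 = 47.
Step 3: U_X = R1 - n1(n1+1)/2 = 47 - 8*9/2 = 47 - 36 = 11.
       U_Y = n1*n2 - U_X = 64 - 11 = 53.
Step 4: Ties are present, so use the tie-corrected normal approximation (with continuity correction) for the p-value.
Step 5: p-value = 0.031076; compare to alpha = 0.05. reject H0.

U_X = 11, p = 0.031076, reject H0 at alpha = 0.05.


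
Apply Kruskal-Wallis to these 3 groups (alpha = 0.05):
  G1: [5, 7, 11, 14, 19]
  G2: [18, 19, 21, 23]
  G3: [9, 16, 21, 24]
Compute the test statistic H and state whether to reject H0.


Step 1: Combine all N = 13 observations and assign midranks.
sorted (value, group, rank): (5,G1,1), (7,G1,2), (9,G3,3), (11,G1,4), (14,G1,5), (16,G3,6), (18,G2,7), (19,G1,8.5), (19,G2,8.5), (21,G2,10.5), (21,G3,10.5), (23,G2,12), (24,G3,13)
Step 2: Sum ranks within each group.
R_1 = 20.5 (n_1 = 5)
R_2 = 38 (n_2 = 4)
R_3 = 32.5 (n_3 = 4)
Step 3: H = 12/(N(N+1)) * sum(R_i^2/n_i) - 3(N+1)
     = 12/(13*14) * (20.5^2/5 + 38^2/4 + 32.5^2/4) - 3*14
     = 0.065934 * 709.112 - 42
     = 4.754670.
Step 4: Ties present; correction factor C = 1 - 12/(13^3 - 13) = 0.994505. Corrected H = 4.754670 / 0.994505 = 4.780939.
Step 5: Under H0, H ~ chi^2(2); p-value = 0.091587.
Step 6: alpha = 0.05. fail to reject H0.

H = 4.7809, df = 2, p = 0.091587, fail to reject H0.


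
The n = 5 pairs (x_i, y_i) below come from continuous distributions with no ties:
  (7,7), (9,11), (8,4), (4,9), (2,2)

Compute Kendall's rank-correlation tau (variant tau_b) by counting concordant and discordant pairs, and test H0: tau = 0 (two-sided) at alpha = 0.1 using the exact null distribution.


Step 1: Enumerate the 10 unordered pairs (i,j) with i<j and classify each by sign(x_j-x_i) * sign(y_j-y_i).
  (1,2):dx=+2,dy=+4->C; (1,3):dx=+1,dy=-3->D; (1,4):dx=-3,dy=+2->D; (1,5):dx=-5,dy=-5->C
  (2,3):dx=-1,dy=-7->C; (2,4):dx=-5,dy=-2->C; (2,5):dx=-7,dy=-9->C; (3,4):dx=-4,dy=+5->D
  (3,5):dx=-6,dy=-2->C; (4,5):dx=-2,dy=-7->C
Step 2: C = 7, D = 3, total pairs = 10.
Step 3: tau = (C - D)/(n(n-1)/2) = (7 - 3)/10 = 0.400000.
Step 4: Exact two-sided p-value (enumerate n! = 120 permutations of y under H0): p = 0.483333.
Step 5: alpha = 0.1. fail to reject H0.

tau_b = 0.4000 (C=7, D=3), p = 0.483333, fail to reject H0.


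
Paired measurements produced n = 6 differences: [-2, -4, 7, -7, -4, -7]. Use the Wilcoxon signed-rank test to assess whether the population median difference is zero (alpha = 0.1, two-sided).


Step 1: Drop any zero differences (none here) and take |d_i|.
|d| = [2, 4, 7, 7, 4, 7]
Step 2: Midrank |d_i| (ties get averaged ranks).
ranks: |2|->1, |4|->2.5, |7|->5, |7|->5, |4|->2.5, |7|->5
Step 3: Attach original signs; sum ranks with positive sign and with negative sign.
W+ = 5 = 5
W- = 1 + 2.5 + 5 + 2.5 + 5 = 16
(Check: W+ + W- = 21 should equal n(n+1)/2 = 21.)
Step 4: Test statistic W = min(W+, W-) = 5.
Step 5: Ties in |d|, so use the tie-corrected normal approximation.
        E[W] = n(n+1)/4 = 6*7/4 = 10.5.
        Tie groups: |d|=4 (t=2), |d|=7 (t=3); sum(t^3 - t) = 30.
        Var[W] = n(n+1)(2n+1)/24 - sum(t^3-t)/48 = 546/24 - 30/48 = 22.125.
        z = (W - E[W]) / sqrt(Var[W]) = (5 - 10.5) / 4.7037 = -1.1693.
        Two-sided p = 2*Phi(z) = 0.242288.
Step 6: alpha = 0.1. fail to reject H0.

W+ = 5, W- = 16, W = min = 5, p = 0.242288, fail to reject H0.


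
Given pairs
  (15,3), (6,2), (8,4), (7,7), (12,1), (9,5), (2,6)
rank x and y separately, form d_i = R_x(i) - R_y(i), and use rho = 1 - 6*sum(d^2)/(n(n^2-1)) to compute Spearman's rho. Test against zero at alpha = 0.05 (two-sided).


Step 1: Rank x and y separately (midranks; no ties here).
rank(x): 15->7, 6->2, 8->4, 7->3, 12->6, 9->5, 2->1
rank(y): 3->3, 2->2, 4->4, 7->7, 1->1, 5->5, 6->6
Step 2: d_i = R_x(i) - R_y(i); compute d_i^2.
  (7-3)^2=16, (2-2)^2=0, (4-4)^2=0, (3-7)^2=16, (6-1)^2=25, (5-5)^2=0, (1-6)^2=25
sum(d^2) = 82.
Step 3: rho = 1 - 6*82 / (7*(7^2 - 1)) = 1 - 492/336 = -0.464286.
Step 4: Under H0, t = rho * sqrt((n-2)/(1-rho^2)) = -1.1722 ~ t(5).
Step 5: Two-sided p-value from the t-distribution with 5 df = 0.293934.
Step 6: alpha = 0.05. fail to reject H0.

rho = -0.4643, p = 0.293934, fail to reject H0 at alpha = 0.05.


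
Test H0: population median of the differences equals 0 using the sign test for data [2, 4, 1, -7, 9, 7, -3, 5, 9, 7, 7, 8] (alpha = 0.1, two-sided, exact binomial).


Step 1: Discard zero differences. Original n = 12; n_eff = number of nonzero differences = 12.
Nonzero differences (with sign): +2, +4, +1, -7, +9, +7, -3, +5, +9, +7, +7, +8
Step 2: Count signs: positive = 10, negative = 2.
Step 3: Under H0: P(positive) = 0.5, so the number of positives S ~ Bin(12, 0.5).
Step 4: Two-sided exact p-value = sum of Bin(12,0.5) probabilities at or below the observed probability = 0.038574.
Step 5: alpha = 0.1. reject H0.

n_eff = 12, pos = 10, neg = 2, p = 0.038574, reject H0.


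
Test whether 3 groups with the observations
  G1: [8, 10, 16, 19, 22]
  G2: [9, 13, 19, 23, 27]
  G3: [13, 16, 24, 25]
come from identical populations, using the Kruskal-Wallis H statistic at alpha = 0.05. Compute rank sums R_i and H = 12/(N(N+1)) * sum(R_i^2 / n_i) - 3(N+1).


Step 1: Combine all N = 14 observations and assign midranks.
sorted (value, group, rank): (8,G1,1), (9,G2,2), (10,G1,3), (13,G2,4.5), (13,G3,4.5), (16,G1,6.5), (16,G3,6.5), (19,G1,8.5), (19,G2,8.5), (22,G1,10), (23,G2,11), (24,G3,12), (25,G3,13), (27,G2,14)
Step 2: Sum ranks within each group.
R_1 = 29 (n_1 = 5)
R_2 = 40 (n_2 = 5)
R_3 = 36 (n_3 = 4)
Step 3: H = 12/(N(N+1)) * sum(R_i^2/n_i) - 3(N+1)
     = 12/(14*15) * (29^2/5 + 40^2/5 + 36^2/4) - 3*15
     = 0.057143 * 812.2 - 45
     = 1.411429.
Step 4: Ties present; correction factor C = 1 - 18/(14^3 - 14) = 0.993407. Corrected H = 1.411429 / 0.993407 = 1.420796.
Step 5: Under H0, H ~ chi^2(2); p-value = 0.491448.
Step 6: alpha = 0.05. fail to reject H0.

H = 1.4208, df = 2, p = 0.491448, fail to reject H0.


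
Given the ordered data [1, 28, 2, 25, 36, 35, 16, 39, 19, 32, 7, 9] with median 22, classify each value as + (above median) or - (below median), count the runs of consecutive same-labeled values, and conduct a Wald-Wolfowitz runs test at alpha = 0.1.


Step 1: Compute median = 22; label A = above, B = below.
Labels in order: BABAAABABABB  (n_A = 6, n_B = 6)
Step 2: Count runs R = 9.
Step 3: Under H0 (random ordering), E[R] = 2*n_A*n_B/(n_A+n_B) + 1 = 2*6*6/12 + 1 = 7.0000.
        Var[R] = 2*n_A*n_B*(2*n_A*n_B - n_A - n_B) / ((n_A+n_B)^2 * (n_A+n_B-1)) = 4320/1584 = 2.7273.
        SD[R] = 1.6514.
Step 4: Continuity-corrected z = (R - 0.5 - E[R]) / SD[R] = (9 - 0.5 - 7.0000) / 1.6514 = 0.9083.
Step 5: Two-sided p-value via normal approximation = 2*(1 - Phi(|z|)) = 0.363722.
Step 6: alpha = 0.1. fail to reject H0.

R = 9, z = 0.9083, p = 0.363722, fail to reject H0.
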